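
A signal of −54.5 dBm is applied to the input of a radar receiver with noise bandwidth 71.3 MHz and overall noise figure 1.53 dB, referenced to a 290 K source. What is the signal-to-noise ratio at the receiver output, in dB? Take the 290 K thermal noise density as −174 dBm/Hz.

39.4 dB

Noise floor: N = −174 + 10 log₁₀(B) + NF
10 log₁₀(7.13×10⁷) = 78.53 dB
N = −174 + 78.53 + 1.53 = −93.94 dBm
SNR = P_sig − N = −54.5 − (−93.94) = 39.44 dB → 39.4 dB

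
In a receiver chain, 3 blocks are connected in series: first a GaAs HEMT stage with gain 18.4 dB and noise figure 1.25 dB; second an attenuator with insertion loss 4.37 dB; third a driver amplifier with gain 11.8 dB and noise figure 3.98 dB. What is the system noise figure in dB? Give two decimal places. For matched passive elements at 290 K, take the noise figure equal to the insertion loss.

1.52 dB

Convert to linear (a loss of L dB is a gain of −L dB): F_i = 10^(NF_i/10), G_i = 10^(G_i,dB/10)
  Stage 1: F_1 = 10^(1.25/10) = 1.334, G_1 = 10^(18.4/10) = 69.18
  Stage 2: F_2 = 10^(4.37/10) = 2.735, G_2 = 10^(−4.37/10) = 0.3656
  Stage 3: F_3 = 10^(3.98/10) = 2.500, G_3 = 10^(11.8/10) = 15.14
Friis cascade:
  F = 1.334 + (2.735 − 1)/69.18 + (2.500 − 1)/25.29 = 1.418
NF = 10 log₁₀(1.418) = 1.52 dB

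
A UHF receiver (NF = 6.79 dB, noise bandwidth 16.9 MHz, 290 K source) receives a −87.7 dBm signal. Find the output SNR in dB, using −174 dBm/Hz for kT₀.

Noise floor: N = −174 + 10 log₁₀(B) + NF
10 log₁₀(1.69×10⁷) = 72.28 dB
N = −174 + 72.28 + 6.79 = −94.93 dBm
SNR = P_sig − N = −87.7 − (−94.93) = 7.23 dB → 7.2 dB

7.2 dB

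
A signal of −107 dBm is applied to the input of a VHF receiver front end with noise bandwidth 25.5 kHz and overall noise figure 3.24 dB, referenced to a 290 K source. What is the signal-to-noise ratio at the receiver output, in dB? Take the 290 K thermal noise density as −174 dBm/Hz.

19.7 dB

Noise floor: N = −174 + 10 log₁₀(B) + NF
10 log₁₀(2.55×10⁴) = 44.07 dB
N = −174 + 44.07 + 3.24 = −126.69 dBm
SNR = P_sig − N = −107 − (−126.69) = 19.69 dB → 19.7 dB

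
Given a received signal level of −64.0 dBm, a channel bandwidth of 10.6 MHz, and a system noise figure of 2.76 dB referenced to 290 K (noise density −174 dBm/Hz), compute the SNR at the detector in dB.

Noise floor: N = −174 + 10 log₁₀(B) + NF
10 log₁₀(1.06×10⁷) = 70.25 dB
N = −174 + 70.25 + 2.76 = −100.99 dBm
SNR = P_sig − N = −64.0 − (−100.99) = 36.99 dB → 37.0 dB

37.0 dB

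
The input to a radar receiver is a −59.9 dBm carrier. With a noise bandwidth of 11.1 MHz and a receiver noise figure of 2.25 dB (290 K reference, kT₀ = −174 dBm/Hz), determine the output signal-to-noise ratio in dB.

41.4 dB

Noise floor: N = −174 + 10 log₁₀(B) + NF
10 log₁₀(1.11×10⁷) = 70.45 dB
N = −174 + 70.45 + 2.25 = −101.30 dBm
SNR = P_sig − N = −59.9 − (−101.30) = 41.40 dB → 41.4 dB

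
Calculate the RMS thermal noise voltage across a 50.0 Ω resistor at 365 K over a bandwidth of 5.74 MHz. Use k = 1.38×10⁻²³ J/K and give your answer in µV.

V_n = √(4kTRB)
4kTRB = 4 × 1.38×10⁻²³ × 365 × 5.00×10¹ × 5.74×10⁶ = 5.78×10⁻¹² V²
V_n = √(5.78×10⁻¹²) = 2.40×10⁻⁶ V = 2.40 µV

2.40 µV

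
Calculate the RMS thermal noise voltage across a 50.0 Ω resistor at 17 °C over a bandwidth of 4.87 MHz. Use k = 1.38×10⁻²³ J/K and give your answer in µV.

T = 17 °C + 273.15 = 290.15 K
V_n = √(4kTRB)
4kTRB = 4 × 1.38×10⁻²³ × 290.15 × 5.00×10¹ × 4.87×10⁶ = 3.90×10⁻¹² V²
V_n = √(3.90×10⁻¹²) = 1.97×10⁻⁶ V = 1.97 µV

1.97 µV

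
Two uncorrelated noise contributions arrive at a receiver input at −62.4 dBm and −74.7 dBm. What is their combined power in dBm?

Convert to linear, add, convert back:
P₁ = 5.75×10⁻¹⁰ W, P₂ = 3.39×10⁻¹¹ W
P_tot = 6.09×10⁻¹⁰ W → 10 log₁₀(P_tot / 10⁻³) = −62.2 dBm

−62.2 dBm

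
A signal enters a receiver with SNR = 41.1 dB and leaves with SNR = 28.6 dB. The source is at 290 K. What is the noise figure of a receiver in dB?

NF (dB) = SNR_in(dB) − SNR_out(dB) when the source is at T₀
NF = 41.1 − 28.6 = 12.5 dB

12.5 dB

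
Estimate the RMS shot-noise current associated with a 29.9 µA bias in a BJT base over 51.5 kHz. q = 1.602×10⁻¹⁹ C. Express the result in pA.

702 pA

I_n = √(2qI·B)
2qI·B = 2 × 1.602×10⁻¹⁹ × 2.99×10⁻⁵ × 5.15×10⁴ = 4.93×10⁻¹⁹ A²
I_n = √(4.93×10⁻¹⁹) = 7.02×10⁻¹⁰ A = 702 pA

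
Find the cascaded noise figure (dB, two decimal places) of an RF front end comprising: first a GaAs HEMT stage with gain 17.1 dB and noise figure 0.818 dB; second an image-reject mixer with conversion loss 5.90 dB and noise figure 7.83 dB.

1.16 dB

Convert to linear (a loss of L dB is a gain of −L dB): F_i = 10^(NF_i/10), G_i = 10^(G_i,dB/10)
  Stage 1: F_1 = 10^(0.818/10) = 1.207, G_1 = 10^(17.1/10) = 51.29
  Stage 2: F_2 = 10^(7.83/10) = 6.067, G_2 = 10^(−5.90/10) = 0.2570
Friis cascade:
  F = 1.207 + (6.067 − 1)/51.29 = 1.306
NF = 10 log₁₀(1.306) = 1.16 dB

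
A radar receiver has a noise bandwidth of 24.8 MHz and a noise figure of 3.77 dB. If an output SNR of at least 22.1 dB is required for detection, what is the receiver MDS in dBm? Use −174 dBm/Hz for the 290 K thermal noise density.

−74.2 dBm

Sensitivity = −174 + 10 log₁₀(B) + NF + SNR_min
= −174 + 73.94 + 3.77 + 22.1
= −74.19 dBm → −74.2 dBm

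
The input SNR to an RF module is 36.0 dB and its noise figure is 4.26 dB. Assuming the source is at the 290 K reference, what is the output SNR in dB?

31.74 dB

By definition F = SNR_in/SNR_out, so in dB: SNR_out = SNR_in − NF
SNR_out = 36.0 − 4.26 = 31.74 dB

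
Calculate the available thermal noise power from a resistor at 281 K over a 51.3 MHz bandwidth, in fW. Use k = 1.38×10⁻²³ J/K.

199 fW

P_n = kTB = 1.38×10⁻²³ × 281 × 5.13×10⁷ = 1.99×10⁻¹³ W = 199 fW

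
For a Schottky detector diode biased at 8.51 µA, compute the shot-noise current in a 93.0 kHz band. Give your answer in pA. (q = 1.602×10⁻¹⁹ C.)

I_n = √(2qI·B)
2qI·B = 2 × 1.602×10⁻¹⁹ × 8.51×10⁻⁶ × 9.30×10⁴ = 2.54×10⁻¹⁹ A²
I_n = √(2.54×10⁻¹⁹) = 5.04×10⁻¹⁰ A = 504 pA

504 pA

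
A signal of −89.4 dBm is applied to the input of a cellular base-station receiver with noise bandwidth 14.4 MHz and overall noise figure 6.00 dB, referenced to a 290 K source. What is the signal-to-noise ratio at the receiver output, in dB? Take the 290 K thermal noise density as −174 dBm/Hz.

Noise floor: N = −174 + 10 log₁₀(B) + NF
10 log₁₀(1.44×10⁷) = 71.58 dB
N = −174 + 71.58 + 6.00 = −96.42 dBm
SNR = P_sig − N = −89.4 − (−96.42) = 7.02 dB → 7.0 dB

7.0 dB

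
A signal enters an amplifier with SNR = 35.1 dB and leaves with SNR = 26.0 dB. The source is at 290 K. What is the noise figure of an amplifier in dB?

9.1 dB

NF (dB) = SNR_in(dB) − SNR_out(dB) when the source is at T₀
NF = 35.1 − 26.0 = 9.1 dB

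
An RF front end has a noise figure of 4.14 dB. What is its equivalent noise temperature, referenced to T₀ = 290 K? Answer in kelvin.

F = 10^(4.14/10) = 2.59418
T_e = (F − 1)·T₀ = (2.59418 − 1) × 290 = 462 K

462 K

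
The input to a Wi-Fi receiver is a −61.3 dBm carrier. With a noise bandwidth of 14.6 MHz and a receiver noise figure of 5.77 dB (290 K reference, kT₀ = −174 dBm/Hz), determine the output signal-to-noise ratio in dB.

Noise floor: N = −174 + 10 log₁₀(B) + NF
10 log₁₀(1.46×10⁷) = 71.64 dB
N = −174 + 71.64 + 5.77 = −96.59 dBm
SNR = P_sig − N = −61.3 − (−96.59) = 35.29 dB → 35.3 dB

35.3 dB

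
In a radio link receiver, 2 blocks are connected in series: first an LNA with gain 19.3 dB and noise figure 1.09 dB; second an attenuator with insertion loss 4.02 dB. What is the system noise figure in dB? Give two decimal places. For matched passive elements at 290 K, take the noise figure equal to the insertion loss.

Convert to linear (a loss of L dB is a gain of −L dB): F_i = 10^(NF_i/10), G_i = 10^(G_i,dB/10)
  Stage 1: F_1 = 10^(1.09/10) = 1.285, G_1 = 10^(19.3/10) = 85.11
  Stage 2: F_2 = 10^(4.02/10) = 2.523, G_2 = 10^(−4.02/10) = 0.3963
Friis cascade:
  F = 1.285 + (2.523 − 1)/85.11 = 1.303
NF = 10 log₁₀(1.303) = 1.15 dB

1.15 dB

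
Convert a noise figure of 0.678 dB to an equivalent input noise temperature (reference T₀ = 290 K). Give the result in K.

F = 10^(0.678/10) = 1.16896
T_e = (F − 1)·T₀ = (1.16896 − 1) × 290 = 49.0 K

49.0 K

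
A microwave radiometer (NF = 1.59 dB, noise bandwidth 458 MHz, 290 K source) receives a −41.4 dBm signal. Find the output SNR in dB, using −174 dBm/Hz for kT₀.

Noise floor: N = −174 + 10 log₁₀(B) + NF
10 log₁₀(4.58×10⁸) = 86.61 dB
N = −174 + 86.61 + 1.59 = −85.80 dBm
SNR = P_sig − N = −41.4 − (−85.80) = 44.40 dB → 44.4 dB

44.4 dB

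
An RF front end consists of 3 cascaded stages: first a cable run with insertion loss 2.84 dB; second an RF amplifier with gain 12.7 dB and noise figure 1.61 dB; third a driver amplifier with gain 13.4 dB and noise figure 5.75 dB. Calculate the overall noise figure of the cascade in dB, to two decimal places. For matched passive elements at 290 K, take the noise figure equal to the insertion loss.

Convert to linear (a loss of L dB is a gain of −L dB): F_i = 10^(NF_i/10), G_i = 10^(G_i,dB/10)
  Stage 1: F_1 = 10^(2.84/10) = 1.923, G_1 = 10^(−2.84/10) = 0.5200
  Stage 2: F_2 = 10^(1.61/10) = 1.449, G_2 = 10^(12.7/10) = 18.62
  Stage 3: F_3 = 10^(5.75/10) = 3.758, G_3 = 10^(13.4/10) = 21.88
Friis cascade:
  F = 1.923 + (1.449 − 1)/0.5200 + (3.758 − 1)/9.683 = 3.071
NF = 10 log₁₀(3.071) = 4.87 dB

4.87 dB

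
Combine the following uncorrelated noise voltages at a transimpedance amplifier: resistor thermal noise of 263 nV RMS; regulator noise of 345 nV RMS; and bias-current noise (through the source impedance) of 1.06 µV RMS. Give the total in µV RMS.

Uncorrelated sources add in power (mean-square): V_tot = √(ΣV_i²)
V_tot = √[(2.63×10⁻⁷)² + (3.45×10⁻⁷)² + (1.06×10⁻⁶)²] = 1.15×10⁻⁶ V = 1.15 µV

1.15 µV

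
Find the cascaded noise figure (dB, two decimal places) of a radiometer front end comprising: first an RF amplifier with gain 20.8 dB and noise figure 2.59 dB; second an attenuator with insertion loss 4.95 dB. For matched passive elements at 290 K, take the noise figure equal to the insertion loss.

Convert to linear (a loss of L dB is a gain of −L dB): F_i = 10^(NF_i/10), G_i = 10^(G_i,dB/10)
  Stage 1: F_1 = 10^(2.59/10) = 1.816, G_1 = 10^(20.8/10) = 120.2
  Stage 2: F_2 = 10^(4.95/10) = 3.126, G_2 = 10^(−4.95/10) = 0.3199
Friis cascade:
  F = 1.816 + (3.126 − 1)/120.2 = 1.833
NF = 10 log₁₀(1.833) = 2.63 dB

2.63 dB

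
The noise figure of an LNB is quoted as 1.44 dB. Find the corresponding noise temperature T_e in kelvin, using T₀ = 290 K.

F = 10^(1.44/10) = 1.39316
T_e = (F − 1)·T₀ = (1.39316 − 1) × 290 = 114 K

114 K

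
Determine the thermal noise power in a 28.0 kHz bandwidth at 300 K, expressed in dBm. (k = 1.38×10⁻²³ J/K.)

P_n = kTB = 1.38×10⁻²³ × 300 × 2.80×10⁴ = 1.16×10⁻¹⁶ W
In dBm: 10 log₁₀(1.16×10⁻¹⁶ / 10⁻³) = −129.4 dBm

−129.4 dBm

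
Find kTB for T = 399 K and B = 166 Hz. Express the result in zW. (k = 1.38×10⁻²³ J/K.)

914 zW

P_n = kTB = 1.38×10⁻²³ × 399 × 1.66×10² = 9.14×10⁻¹⁹ W = 914 zW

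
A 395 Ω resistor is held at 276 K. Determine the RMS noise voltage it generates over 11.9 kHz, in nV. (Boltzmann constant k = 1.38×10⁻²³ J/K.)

V_n = √(4kTRB)
4kTRB = 4 × 1.38×10⁻²³ × 276 × 3.95×10² × 1.19×10⁴ = 7.16×10⁻¹⁴ V²
V_n = √(7.16×10⁻¹⁴) = 2.68×10⁻⁷ V = 268 nV

268 nV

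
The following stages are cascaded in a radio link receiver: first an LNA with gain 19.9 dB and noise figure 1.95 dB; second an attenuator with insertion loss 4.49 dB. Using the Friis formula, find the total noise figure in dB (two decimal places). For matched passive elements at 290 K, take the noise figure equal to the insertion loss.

2.00 dB

Convert to linear (a loss of L dB is a gain of −L dB): F_i = 10^(NF_i/10), G_i = 10^(G_i,dB/10)
  Stage 1: F_1 = 10^(1.95/10) = 1.567, G_1 = 10^(19.9/10) = 97.72
  Stage 2: F_2 = 10^(4.49/10) = 2.812, G_2 = 10^(−4.49/10) = 0.3556
Friis cascade:
  F = 1.567 + (2.812 − 1)/97.72 = 1.585
NF = 10 log₁₀(1.585) = 2.00 dB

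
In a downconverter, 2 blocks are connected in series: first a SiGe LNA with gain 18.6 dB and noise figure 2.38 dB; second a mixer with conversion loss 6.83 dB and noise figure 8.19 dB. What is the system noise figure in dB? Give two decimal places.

Convert to linear (a loss of L dB is a gain of −L dB): F_i = 10^(NF_i/10), G_i = 10^(G_i,dB/10)
  Stage 1: F_1 = 10^(2.38/10) = 1.730, G_1 = 10^(18.6/10) = 72.44
  Stage 2: F_2 = 10^(8.19/10) = 6.592, G_2 = 10^(−6.83/10) = 0.2075
Friis cascade:
  F = 1.730 + (6.592 − 1)/72.44 = 1.807
NF = 10 log₁₀(1.807) = 2.57 dB

2.57 dB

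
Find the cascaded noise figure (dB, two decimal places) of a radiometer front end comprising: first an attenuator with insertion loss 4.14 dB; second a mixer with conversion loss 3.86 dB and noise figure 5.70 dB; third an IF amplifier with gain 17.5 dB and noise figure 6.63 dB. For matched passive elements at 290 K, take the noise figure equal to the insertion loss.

15.10 dB

Convert to linear (a loss of L dB is a gain of −L dB): F_i = 10^(NF_i/10), G_i = 10^(G_i,dB/10)
  Stage 1: F_1 = 10^(4.14/10) = 2.594, G_1 = 10^(−4.14/10) = 0.3855
  Stage 2: F_2 = 10^(5.70/10) = 3.715, G_2 = 10^(−3.86/10) = 0.4111
  Stage 3: F_3 = 10^(6.63/10) = 4.603, G_3 = 10^(17.5/10) = 56.23
Friis cascade:
  F = 2.594 + (3.715 − 1)/0.3855 + (4.603 − 1)/0.1585 = 32.37
NF = 10 log₁₀(32.37) = 15.10 dB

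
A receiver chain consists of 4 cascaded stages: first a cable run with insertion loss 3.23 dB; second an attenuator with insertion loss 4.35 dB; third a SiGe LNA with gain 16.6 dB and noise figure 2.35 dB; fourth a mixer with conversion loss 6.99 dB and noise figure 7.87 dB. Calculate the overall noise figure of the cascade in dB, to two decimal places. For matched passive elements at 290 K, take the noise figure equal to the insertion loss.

10.20 dB

Convert to linear (a loss of L dB is a gain of −L dB): F_i = 10^(NF_i/10), G_i = 10^(G_i,dB/10)
  Stage 1: F_1 = 10^(3.23/10) = 2.104, G_1 = 10^(−3.23/10) = 0.4753
  Stage 2: F_2 = 10^(4.35/10) = 2.723, G_2 = 10^(−4.35/10) = 0.3673
  Stage 3: F_3 = 10^(2.35/10) = 1.718, G_3 = 10^(16.6/10) = 45.71
  Stage 4: F_4 = 10^(7.87/10) = 6.124, G_4 = 10^(−6.99/10) = 0.2000
Friis cascade:
  F = 2.104 + (2.723 − 1)/0.4753 + (1.718 − 1)/0.1746 + (6.124 − 1)/7.980 = 10.48
NF = 10 log₁₀(10.48) = 10.20 dB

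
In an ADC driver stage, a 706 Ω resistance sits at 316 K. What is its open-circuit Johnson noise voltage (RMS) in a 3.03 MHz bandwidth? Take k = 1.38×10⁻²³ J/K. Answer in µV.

V_n = √(4kTRB)
4kTRB = 4 × 1.38×10⁻²³ × 316 × 7.06×10² × 3.03×10⁶ = 3.73×10⁻¹¹ V²
V_n = √(3.73×10⁻¹¹) = 6.11×10⁻⁶ V = 6.11 µV

6.11 µV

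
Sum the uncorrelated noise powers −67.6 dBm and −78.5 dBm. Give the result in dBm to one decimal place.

−67.3 dBm

Convert to linear, add, convert back:
P₁ = 1.74×10⁻¹⁰ W, P₂ = 1.41×10⁻¹¹ W
P_tot = 1.88×10⁻¹⁰ W → 10 log₁₀(P_tot / 10⁻³) = −67.3 dBm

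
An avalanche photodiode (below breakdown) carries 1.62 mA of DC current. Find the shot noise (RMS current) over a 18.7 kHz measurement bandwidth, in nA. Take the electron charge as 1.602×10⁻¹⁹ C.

I_n = √(2qI·B)
2qI·B = 2 × 1.602×10⁻¹⁹ × 1.62×10⁻³ × 1.87×10⁴ = 9.71×10⁻¹⁸ A²
I_n = √(9.71×10⁻¹⁸) = 3.12×10⁻⁹ A = 3.12 nA

3.12 nA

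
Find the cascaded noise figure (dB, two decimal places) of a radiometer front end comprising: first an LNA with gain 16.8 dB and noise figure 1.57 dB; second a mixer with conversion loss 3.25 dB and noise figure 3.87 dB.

Convert to linear (a loss of L dB is a gain of −L dB): F_i = 10^(NF_i/10), G_i = 10^(G_i,dB/10)
  Stage 1: F_1 = 10^(1.57/10) = 1.435, G_1 = 10^(16.8/10) = 47.86
  Stage 2: F_2 = 10^(3.87/10) = 2.438, G_2 = 10^(−3.25/10) = 0.4732
Friis cascade:
  F = 1.435 + (2.438 − 1)/47.86 = 1.466
NF = 10 log₁₀(1.466) = 1.66 dB

1.66 dB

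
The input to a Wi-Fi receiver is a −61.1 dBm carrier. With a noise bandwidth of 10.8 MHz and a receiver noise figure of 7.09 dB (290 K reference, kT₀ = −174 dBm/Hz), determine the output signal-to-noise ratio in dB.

Noise floor: N = −174 + 10 log₁₀(B) + NF
10 log₁₀(1.08×10⁷) = 70.33 dB
N = −174 + 70.33 + 7.09 = −96.58 dBm
SNR = P_sig − N = −61.1 − (−96.58) = 35.48 dB → 35.5 dB

35.5 dB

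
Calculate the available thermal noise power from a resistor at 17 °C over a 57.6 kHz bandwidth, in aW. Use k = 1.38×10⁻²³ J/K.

T = 17 °C + 273.15 = 290.15 K
P_n = kTB = 1.38×10⁻²³ × 290.15 × 5.76×10⁴ = 2.31×10⁻¹⁶ W = 231 aW

231 aW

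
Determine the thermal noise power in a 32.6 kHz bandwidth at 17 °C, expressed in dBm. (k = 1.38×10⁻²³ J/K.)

T = 17 °C + 273.15 = 290.15 K
P_n = kTB = 1.38×10⁻²³ × 290.15 × 3.26×10⁴ = 1.31×10⁻¹⁶ W
In dBm: 10 log₁₀(1.31×10⁻¹⁶ / 10⁻³) = −128.8 dBm

−128.8 dBm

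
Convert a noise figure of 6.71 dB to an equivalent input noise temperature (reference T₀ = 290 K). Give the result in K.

F = 10^(6.71/10) = 4.68813
T_e = (F − 1)·T₀ = (4.68813 − 1) × 290 = 1070 K

1070 K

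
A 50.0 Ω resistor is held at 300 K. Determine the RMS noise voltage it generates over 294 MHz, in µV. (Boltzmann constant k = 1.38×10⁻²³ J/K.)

15.6 µV

V_n = √(4kTRB)
4kTRB = 4 × 1.38×10⁻²³ × 300 × 5.00×10¹ × 2.94×10⁸ = 2.43×10⁻¹⁰ V²
V_n = √(2.43×10⁻¹⁰) = 1.56×10⁻⁵ V = 15.6 µV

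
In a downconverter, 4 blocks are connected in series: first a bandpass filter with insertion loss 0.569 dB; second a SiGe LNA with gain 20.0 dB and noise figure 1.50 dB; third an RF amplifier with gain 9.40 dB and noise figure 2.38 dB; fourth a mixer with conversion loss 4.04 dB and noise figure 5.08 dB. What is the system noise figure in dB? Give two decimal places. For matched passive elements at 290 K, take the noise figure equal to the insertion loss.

Convert to linear (a loss of L dB is a gain of −L dB): F_i = 10^(NF_i/10), G_i = 10^(G_i,dB/10)
  Stage 1: F_1 = 10^(0.569/10) = 1.140, G_1 = 10^(−0.569/10) = 0.8772
  Stage 2: F_2 = 10^(1.50/10) = 1.413, G_2 = 10^(20.0/10) = 100.0
  Stage 3: F_3 = 10^(2.38/10) = 1.730, G_3 = 10^(9.40/10) = 8.710
  Stage 4: F_4 = 10^(5.08/10) = 3.221, G_4 = 10^(−4.04/10) = 0.3945
Friis cascade:
  F = 1.140 + (1.413 − 1)/0.8772 + (1.730 − 1)/87.72 + (3.221 − 1)/764.0 = 1.622
NF = 10 log₁₀(1.622) = 2.10 dB

2.10 dB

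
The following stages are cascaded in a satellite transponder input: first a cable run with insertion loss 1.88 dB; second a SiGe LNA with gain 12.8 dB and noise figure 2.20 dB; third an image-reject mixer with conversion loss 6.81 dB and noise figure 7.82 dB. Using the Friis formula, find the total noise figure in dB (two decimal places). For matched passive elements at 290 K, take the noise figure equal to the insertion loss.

Convert to linear (a loss of L dB is a gain of −L dB): F_i = 10^(NF_i/10), G_i = 10^(G_i,dB/10)
  Stage 1: F_1 = 10^(1.88/10) = 1.542, G_1 = 10^(−1.88/10) = 0.6486
  Stage 2: F_2 = 10^(2.20/10) = 1.660, G_2 = 10^(12.8/10) = 19.05
  Stage 3: F_3 = 10^(7.82/10) = 6.053, G_3 = 10^(−6.81/10) = 0.2084
Friis cascade:
  F = 1.542 + (1.660 − 1)/0.6486 + (6.053 − 1)/12.36 = 2.967
NF = 10 log₁₀(2.967) = 4.72 dB

4.72 dB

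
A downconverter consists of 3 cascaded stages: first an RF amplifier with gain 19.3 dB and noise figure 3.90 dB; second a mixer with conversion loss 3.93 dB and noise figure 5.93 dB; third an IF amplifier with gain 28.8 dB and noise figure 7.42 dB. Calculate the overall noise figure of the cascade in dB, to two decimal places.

Convert to linear (a loss of L dB is a gain of −L dB): F_i = 10^(NF_i/10), G_i = 10^(G_i,dB/10)
  Stage 1: F_1 = 10^(3.90/10) = 2.455, G_1 = 10^(19.3/10) = 85.11
  Stage 2: F_2 = 10^(5.93/10) = 3.917, G_2 = 10^(−3.93/10) = 0.4046
  Stage 3: F_3 = 10^(7.42/10) = 5.521, G_3 = 10^(28.8/10) = 758.6
Friis cascade:
  F = 2.455 + (3.917 − 1)/85.11 + (5.521 − 1)/34.43 = 2.620
NF = 10 log₁₀(2.620) = 4.18 dB

4.18 dB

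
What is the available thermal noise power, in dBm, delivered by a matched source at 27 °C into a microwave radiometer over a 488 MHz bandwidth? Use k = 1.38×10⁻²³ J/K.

−86.9 dBm

T = 27 °C + 273.15 = 300.15 K
P_n = kTB = 1.38×10⁻²³ × 300.15 × 4.88×10⁸ = 2.02×10⁻¹² W
In dBm: 10 log₁₀(2.02×10⁻¹² / 10⁻³) = −86.9 dBm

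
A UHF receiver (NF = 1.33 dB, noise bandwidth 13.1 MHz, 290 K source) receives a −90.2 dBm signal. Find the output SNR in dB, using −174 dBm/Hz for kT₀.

11.3 dB

Noise floor: N = −174 + 10 log₁₀(B) + NF
10 log₁₀(1.31×10⁷) = 71.17 dB
N = −174 + 71.17 + 1.33 = −101.50 dBm
SNR = P_sig − N = −90.2 − (−101.50) = 11.30 dB → 11.3 dB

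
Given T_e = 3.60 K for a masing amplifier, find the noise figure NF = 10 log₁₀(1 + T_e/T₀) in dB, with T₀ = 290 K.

0.054 dB

F = 1 + T_e/T₀ = 1 + 3.60/290 = 1.01241
NF = 10 log₁₀(1.01241) = 0.054 dB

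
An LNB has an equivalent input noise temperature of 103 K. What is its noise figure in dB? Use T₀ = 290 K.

1.32 dB

F = 1 + T_e/T₀ = 1 + 103/290 = 1.35517
NF = 10 log₁₀(1.35517) = 1.32 dB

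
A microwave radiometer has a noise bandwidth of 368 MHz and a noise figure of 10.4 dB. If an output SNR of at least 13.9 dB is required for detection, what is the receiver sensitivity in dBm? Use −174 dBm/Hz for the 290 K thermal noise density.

−64.0 dBm

Sensitivity = −174 + 10 log₁₀(B) + NF + SNR_min
= −174 + 85.66 + 10.4 + 13.9
= −64.04 dBm → −64.0 dBm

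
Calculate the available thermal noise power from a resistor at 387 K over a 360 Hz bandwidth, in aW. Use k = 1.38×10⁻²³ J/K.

1.92 aW

P_n = kTB = 1.38×10⁻²³ × 387 × 3.60×10² = 1.92×10⁻¹⁸ W = 1.92 aW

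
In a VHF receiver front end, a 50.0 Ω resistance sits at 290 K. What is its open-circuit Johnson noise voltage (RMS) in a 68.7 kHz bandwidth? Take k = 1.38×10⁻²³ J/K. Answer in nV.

V_n = √(4kTRB)
4kTRB = 4 × 1.38×10⁻²³ × 290 × 5.00×10¹ × 6.87×10⁴ = 5.50×10⁻¹⁴ V²
V_n = √(5.50×10⁻¹⁴) = 2.34×10⁻⁷ V = 234 nV

234 nV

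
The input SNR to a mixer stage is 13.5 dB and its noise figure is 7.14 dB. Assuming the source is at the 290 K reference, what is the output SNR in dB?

By definition F = SNR_in/SNR_out, so in dB: SNR_out = SNR_in − NF
SNR_out = 13.5 − 7.14 = 6.36 dB

6.36 dB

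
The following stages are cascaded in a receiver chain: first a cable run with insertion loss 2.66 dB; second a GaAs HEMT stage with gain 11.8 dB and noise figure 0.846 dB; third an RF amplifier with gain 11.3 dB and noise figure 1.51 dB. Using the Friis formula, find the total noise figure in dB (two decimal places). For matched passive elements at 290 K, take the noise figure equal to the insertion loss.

3.60 dB

Convert to linear (a loss of L dB is a gain of −L dB): F_i = 10^(NF_i/10), G_i = 10^(G_i,dB/10)
  Stage 1: F_1 = 10^(2.66/10) = 1.845, G_1 = 10^(−2.66/10) = 0.5420
  Stage 2: F_2 = 10^(0.846/10) = 1.215, G_2 = 10^(11.8/10) = 15.14
  Stage 3: F_3 = 10^(1.51/10) = 1.416, G_3 = 10^(11.3/10) = 13.49
Friis cascade:
  F = 1.845 + (1.215 − 1)/0.5420 + (1.416 − 1)/8.204 = 2.293
NF = 10 log₁₀(2.293) = 3.60 dB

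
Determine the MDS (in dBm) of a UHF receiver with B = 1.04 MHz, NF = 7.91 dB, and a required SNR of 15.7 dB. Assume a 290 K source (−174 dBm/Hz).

Sensitivity = −174 + 10 log₁₀(B) + NF + SNR_min
= −174 + 60.17 + 7.91 + 15.7
= −90.22 dBm → −90.2 dBm

−90.2 dBm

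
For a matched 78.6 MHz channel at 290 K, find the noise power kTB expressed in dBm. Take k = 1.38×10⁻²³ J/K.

−95.0 dBm

P_n = kTB = 1.38×10⁻²³ × 290 × 7.86×10⁷ = 3.15×10⁻¹³ W
In dBm: 10 log₁₀(3.15×10⁻¹³ / 10⁻³) = −95.0 dBm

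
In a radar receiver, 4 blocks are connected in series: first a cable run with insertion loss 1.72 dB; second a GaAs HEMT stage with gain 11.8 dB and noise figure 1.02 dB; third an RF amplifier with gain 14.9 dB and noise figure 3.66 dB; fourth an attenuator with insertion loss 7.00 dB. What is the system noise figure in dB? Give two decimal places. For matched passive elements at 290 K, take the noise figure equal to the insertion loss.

3.06 dB

Convert to linear (a loss of L dB is a gain of −L dB): F_i = 10^(NF_i/10), G_i = 10^(G_i,dB/10)
  Stage 1: F_1 = 10^(1.72/10) = 1.486, G_1 = 10^(−1.72/10) = 0.6730
  Stage 2: F_2 = 10^(1.02/10) = 1.265, G_2 = 10^(11.8/10) = 15.14
  Stage 3: F_3 = 10^(3.66/10) = 2.323, G_3 = 10^(14.9/10) = 30.90
  Stage 4: F_4 = 10^(7.00/10) = 5.012, G_4 = 10^(−7.00/10) = 0.1995
Friis cascade:
  F = 1.486 + (1.265 − 1)/0.6730 + (2.323 − 1)/10.19 + (5.012 − 1)/314.8 = 2.022
NF = 10 log₁₀(2.022) = 3.06 dB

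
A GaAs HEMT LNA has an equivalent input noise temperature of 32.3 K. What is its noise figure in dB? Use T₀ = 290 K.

F = 1 + T_e/T₀ = 1 + 32.3/290 = 1.11138
NF = 10 log₁₀(1.11138) = 0.459 dB

0.459 dB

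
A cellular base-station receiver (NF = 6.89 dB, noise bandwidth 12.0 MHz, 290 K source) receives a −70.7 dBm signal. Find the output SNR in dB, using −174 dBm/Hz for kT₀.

Noise floor: N = −174 + 10 log₁₀(B) + NF
10 log₁₀(1.20×10⁷) = 70.79 dB
N = −174 + 70.79 + 6.89 = −96.32 dBm
SNR = P_sig − N = −70.7 − (−96.32) = 25.62 dB → 25.6 dB

25.6 dB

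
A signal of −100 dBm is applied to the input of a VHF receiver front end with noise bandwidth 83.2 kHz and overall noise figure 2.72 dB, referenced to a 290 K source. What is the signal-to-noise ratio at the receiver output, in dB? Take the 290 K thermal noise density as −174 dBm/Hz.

22.1 dB

Noise floor: N = −174 + 10 log₁₀(B) + NF
10 log₁₀(8.32×10⁴) = 49.2 dB
N = −174 + 49.2 + 2.72 = −122.08 dBm
SNR = P_sig − N = −100 − (−122.08) = 22.08 dB → 22.1 dB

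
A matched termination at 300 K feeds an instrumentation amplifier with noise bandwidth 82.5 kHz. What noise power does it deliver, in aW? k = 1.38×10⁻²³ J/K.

342 aW

P_n = kTB = 1.38×10⁻²³ × 300 × 8.25×10⁴ = 3.42×10⁻¹⁶ W = 342 aW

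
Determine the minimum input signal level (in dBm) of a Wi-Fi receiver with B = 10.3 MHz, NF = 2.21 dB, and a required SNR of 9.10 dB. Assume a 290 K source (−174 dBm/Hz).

Sensitivity = −174 + 10 log₁₀(B) + NF + SNR_min
= −174 + 70.13 + 2.21 + 9.10
= −92.56 dBm → −92.6 dBm

−92.6 dBm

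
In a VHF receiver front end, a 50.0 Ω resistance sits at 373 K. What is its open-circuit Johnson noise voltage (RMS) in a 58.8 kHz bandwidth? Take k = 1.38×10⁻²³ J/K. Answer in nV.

V_n = √(4kTRB)
4kTRB = 4 × 1.38×10⁻²³ × 373 × 5.00×10¹ × 5.88×10⁴ = 6.05×10⁻¹⁴ V²
V_n = √(6.05×10⁻¹⁴) = 2.46×10⁻⁷ V = 246 nV

246 nV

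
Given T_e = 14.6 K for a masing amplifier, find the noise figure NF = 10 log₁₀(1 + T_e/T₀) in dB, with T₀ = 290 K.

F = 1 + T_e/T₀ = 1 + 14.6/290 = 1.05034
NF = 10 log₁₀(1.05034) = 0.213 dB

0.213 dB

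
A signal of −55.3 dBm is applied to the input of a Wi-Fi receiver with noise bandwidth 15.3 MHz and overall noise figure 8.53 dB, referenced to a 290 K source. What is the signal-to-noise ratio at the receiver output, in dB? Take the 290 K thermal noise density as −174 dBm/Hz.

Noise floor: N = −174 + 10 log₁₀(B) + NF
10 log₁₀(1.53×10⁷) = 71.85 dB
N = −174 + 71.85 + 8.53 = −93.62 dBm
SNR = P_sig − N = −55.3 − (−93.62) = 38.32 dB → 38.3 dB

38.3 dB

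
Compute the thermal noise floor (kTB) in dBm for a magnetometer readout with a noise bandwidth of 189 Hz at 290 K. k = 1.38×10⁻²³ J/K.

P_n = kTB = 1.38×10⁻²³ × 290 × 1.89×10² = 7.56×10⁻¹⁹ W
In dBm: 10 log₁₀(7.56×10⁻¹⁹ / 10⁻³) = −151.2 dBm

−151.2 dBm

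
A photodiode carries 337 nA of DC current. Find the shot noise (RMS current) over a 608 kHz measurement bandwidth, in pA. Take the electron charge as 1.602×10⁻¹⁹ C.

256 pA

I_n = √(2qI·B)
2qI·B = 2 × 1.602×10⁻¹⁹ × 3.37×10⁻⁷ × 6.08×10⁵ = 6.56×10⁻²⁰ A²
I_n = √(6.56×10⁻²⁰) = 2.56×10⁻¹⁰ A = 256 pA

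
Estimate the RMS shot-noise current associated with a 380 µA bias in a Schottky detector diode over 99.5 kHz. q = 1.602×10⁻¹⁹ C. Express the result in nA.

I_n = √(2qI·B)
2qI·B = 2 × 1.602×10⁻¹⁹ × 3.80×10⁻⁴ × 9.95×10⁴ = 1.21×10⁻¹⁷ A²
I_n = √(1.21×10⁻¹⁷) = 3.48×10⁻⁹ A = 3.48 nA

3.48 nA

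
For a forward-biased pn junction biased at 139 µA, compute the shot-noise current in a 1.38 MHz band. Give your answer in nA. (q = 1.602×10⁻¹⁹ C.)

7.84 nA

I_n = √(2qI·B)
2qI·B = 2 × 1.602×10⁻¹⁹ × 1.39×10⁻⁴ × 1.38×10⁶ = 6.15×10⁻¹⁷ A²
I_n = √(6.15×10⁻¹⁷) = 7.84×10⁻⁹ A = 7.84 nA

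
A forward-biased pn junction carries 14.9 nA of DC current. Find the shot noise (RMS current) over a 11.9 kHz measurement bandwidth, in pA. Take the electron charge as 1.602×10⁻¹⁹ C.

I_n = √(2qI·B)
2qI·B = 2 × 1.602×10⁻¹⁹ × 1.49×10⁻⁸ × 1.19×10⁴ = 5.68×10⁻²³ A²
I_n = √(5.68×10⁻²³) = 7.54×10⁻¹² A = 7.54 pA

7.54 pA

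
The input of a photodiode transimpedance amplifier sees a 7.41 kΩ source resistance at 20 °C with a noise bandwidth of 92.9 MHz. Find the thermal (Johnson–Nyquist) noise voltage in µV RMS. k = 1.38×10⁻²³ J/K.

T = 20 °C + 273.15 = 293.15 K
V_n = √(4kTRB)
4kTRB = 4 × 1.38×10⁻²³ × 293.15 × 7.41×10³ × 9.29×10⁷ = 1.11×10⁻⁸ V²
V_n = √(1.11×10⁻⁸) = 1.06×10⁻⁴ V = 106 µV

106 µV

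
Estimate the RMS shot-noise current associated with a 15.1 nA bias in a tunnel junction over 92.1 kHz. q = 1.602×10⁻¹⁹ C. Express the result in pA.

I_n = √(2qI·B)
2qI·B = 2 × 1.602×10⁻¹⁹ × 1.51×10⁻⁸ × 9.21×10⁴ = 4.46×10⁻²² A²
I_n = √(4.46×10⁻²²) = 2.11×10⁻¹¹ A = 21.1 pA

21.1 pA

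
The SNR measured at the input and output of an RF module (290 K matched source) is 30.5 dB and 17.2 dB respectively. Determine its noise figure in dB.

13.3 dB

NF (dB) = SNR_in(dB) − SNR_out(dB) when the source is at T₀
NF = 30.5 − 17.2 = 13.3 dB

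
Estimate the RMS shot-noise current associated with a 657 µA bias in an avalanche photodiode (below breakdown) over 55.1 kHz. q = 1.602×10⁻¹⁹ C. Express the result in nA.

3.41 nA

I_n = √(2qI·B)
2qI·B = 2 × 1.602×10⁻¹⁹ × 6.57×10⁻⁴ × 5.51×10⁴ = 1.16×10⁻¹⁷ A²
I_n = √(1.16×10⁻¹⁷) = 3.41×10⁻⁹ A = 3.41 nA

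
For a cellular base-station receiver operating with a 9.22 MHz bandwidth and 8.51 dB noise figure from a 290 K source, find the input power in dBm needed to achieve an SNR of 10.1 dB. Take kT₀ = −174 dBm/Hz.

−85.7 dBm

Sensitivity = −174 + 10 log₁₀(B) + NF + SNR_min
= −174 + 69.65 + 8.51 + 10.1
= −85.74 dBm → −85.7 dBm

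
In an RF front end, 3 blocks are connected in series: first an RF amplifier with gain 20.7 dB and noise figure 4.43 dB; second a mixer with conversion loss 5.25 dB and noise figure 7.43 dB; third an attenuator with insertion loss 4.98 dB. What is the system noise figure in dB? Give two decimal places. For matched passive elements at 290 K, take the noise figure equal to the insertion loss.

4.58 dB

Convert to linear (a loss of L dB is a gain of −L dB): F_i = 10^(NF_i/10), G_i = 10^(G_i,dB/10)
  Stage 1: F_1 = 10^(4.43/10) = 2.773, G_1 = 10^(20.7/10) = 117.5
  Stage 2: F_2 = 10^(7.43/10) = 5.534, G_2 = 10^(−5.25/10) = 0.2985
  Stage 3: F_3 = 10^(4.98/10) = 3.148, G_3 = 10^(−4.98/10) = 0.3177
Friis cascade:
  F = 2.773 + (5.534 − 1)/117.5 + (3.148 − 1)/35.08 = 2.873
NF = 10 log₁₀(2.873) = 4.58 dB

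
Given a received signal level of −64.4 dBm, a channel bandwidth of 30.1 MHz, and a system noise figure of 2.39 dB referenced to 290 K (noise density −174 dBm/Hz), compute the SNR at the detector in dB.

32.4 dB

Noise floor: N = −174 + 10 log₁₀(B) + NF
10 log₁₀(3.01×10⁷) = 74.79 dB
N = −174 + 74.79 + 2.39 = −96.82 dBm
SNR = P_sig − N = −64.4 − (−96.82) = 32.42 dB → 32.4 dB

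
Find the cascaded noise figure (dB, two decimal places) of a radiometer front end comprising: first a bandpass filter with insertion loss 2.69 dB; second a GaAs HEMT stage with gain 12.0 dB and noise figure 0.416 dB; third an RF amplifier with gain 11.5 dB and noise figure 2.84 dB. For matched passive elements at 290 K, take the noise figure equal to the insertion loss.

3.33 dB

Convert to linear (a loss of L dB is a gain of −L dB): F_i = 10^(NF_i/10), G_i = 10^(G_i,dB/10)
  Stage 1: F_1 = 10^(2.69/10) = 1.858, G_1 = 10^(−2.69/10) = 0.5383
  Stage 2: F_2 = 10^(0.416/10) = 1.101, G_2 = 10^(12.0/10) = 15.85
  Stage 3: F_3 = 10^(2.84/10) = 1.923, G_3 = 10^(11.5/10) = 14.13
Friis cascade:
  F = 1.858 + (1.101 − 1)/0.5383 + (1.923 − 1)/8.531 = 2.153
NF = 10 log₁₀(2.153) = 3.33 dB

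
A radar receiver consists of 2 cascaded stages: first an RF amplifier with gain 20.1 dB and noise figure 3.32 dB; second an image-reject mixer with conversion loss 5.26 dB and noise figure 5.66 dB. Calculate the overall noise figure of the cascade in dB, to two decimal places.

3.37 dB

Convert to linear (a loss of L dB is a gain of −L dB): F_i = 10^(NF_i/10), G_i = 10^(G_i,dB/10)
  Stage 1: F_1 = 10^(3.32/10) = 2.148, G_1 = 10^(20.1/10) = 102.3
  Stage 2: F_2 = 10^(5.66/10) = 3.681, G_2 = 10^(−5.26/10) = 0.2979
Friis cascade:
  F = 2.148 + (3.681 − 1)/102.3 = 2.174
NF = 10 log₁₀(2.174) = 3.37 dB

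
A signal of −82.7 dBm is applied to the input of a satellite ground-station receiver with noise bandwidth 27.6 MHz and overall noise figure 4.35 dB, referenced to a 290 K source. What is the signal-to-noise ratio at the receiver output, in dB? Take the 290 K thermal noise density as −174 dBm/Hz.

Noise floor: N = −174 + 10 log₁₀(B) + NF
10 log₁₀(2.76×10⁷) = 74.41 dB
N = −174 + 74.41 + 4.35 = −95.24 dBm
SNR = P_sig − N = −82.7 − (−95.24) = 12.54 dB → 12.5 dB

12.5 dB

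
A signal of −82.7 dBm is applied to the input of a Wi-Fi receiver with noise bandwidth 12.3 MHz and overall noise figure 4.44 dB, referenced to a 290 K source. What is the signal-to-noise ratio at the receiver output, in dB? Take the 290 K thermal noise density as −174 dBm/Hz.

Noise floor: N = −174 + 10 log₁₀(B) + NF
10 log₁₀(1.23×10⁷) = 70.9 dB
N = −174 + 70.9 + 4.44 = −98.66 dBm
SNR = P_sig − N = −82.7 − (−98.66) = 15.96 dB → 16.0 dB

16.0 dB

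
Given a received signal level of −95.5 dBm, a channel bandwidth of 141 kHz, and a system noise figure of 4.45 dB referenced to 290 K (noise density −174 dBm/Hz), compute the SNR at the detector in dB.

22.6 dB

Noise floor: N = −174 + 10 log₁₀(B) + NF
10 log₁₀(1.41×10⁵) = 51.49 dB
N = −174 + 51.49 + 4.45 = −118.06 dBm
SNR = P_sig − N = −95.5 − (−118.06) = 22.56 dB → 22.6 dB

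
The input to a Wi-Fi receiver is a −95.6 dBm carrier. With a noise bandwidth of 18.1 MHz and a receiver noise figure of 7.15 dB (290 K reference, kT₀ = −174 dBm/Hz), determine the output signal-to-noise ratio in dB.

Noise floor: N = −174 + 10 log₁₀(B) + NF
10 log₁₀(1.81×10⁷) = 72.58 dB
N = −174 + 72.58 + 7.15 = −94.27 dBm
SNR = P_sig − N = −95.6 − (−94.27) = −1.33 dB → −1.3 dB

−1.3 dB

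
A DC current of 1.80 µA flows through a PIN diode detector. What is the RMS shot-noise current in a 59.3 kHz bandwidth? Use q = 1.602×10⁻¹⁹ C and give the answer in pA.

185 pA

I_n = √(2qI·B)
2qI·B = 2 × 1.602×10⁻¹⁹ × 1.80×10⁻⁶ × 5.93×10⁴ = 3.42×10⁻²⁰ A²
I_n = √(3.42×10⁻²⁰) = 1.85×10⁻¹⁰ A = 185 pA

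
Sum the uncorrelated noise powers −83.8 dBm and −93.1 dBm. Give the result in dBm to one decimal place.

−83.3 dBm

Convert to linear, add, convert back:
P₁ = 4.17×10⁻¹² W, P₂ = 4.90×10⁻¹³ W
P_tot = 4.66×10⁻¹² W → 10 log₁₀(P_tot / 10⁻³) = −83.3 dBm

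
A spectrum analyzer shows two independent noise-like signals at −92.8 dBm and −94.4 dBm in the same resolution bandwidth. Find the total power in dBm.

Convert to linear, add, convert back:
P₁ = 5.25×10⁻¹³ W, P₂ = 3.63×10⁻¹³ W
P_tot = 8.88×10⁻¹³ W → 10 log₁₀(P_tot / 10⁻³) = −90.5 dBm

−90.5 dBm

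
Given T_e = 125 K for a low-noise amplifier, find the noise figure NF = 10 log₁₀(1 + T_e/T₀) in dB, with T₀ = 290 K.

1.56 dB

F = 1 + T_e/T₀ = 1 + 125/290 = 1.43103
NF = 10 log₁₀(1.43103) = 1.56 dB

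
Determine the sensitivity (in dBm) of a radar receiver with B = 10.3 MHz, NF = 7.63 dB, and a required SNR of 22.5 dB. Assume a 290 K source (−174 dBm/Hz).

−73.7 dBm

Sensitivity = −174 + 10 log₁₀(B) + NF + SNR_min
= −174 + 70.13 + 7.63 + 22.5
= −73.74 dBm → −73.7 dBm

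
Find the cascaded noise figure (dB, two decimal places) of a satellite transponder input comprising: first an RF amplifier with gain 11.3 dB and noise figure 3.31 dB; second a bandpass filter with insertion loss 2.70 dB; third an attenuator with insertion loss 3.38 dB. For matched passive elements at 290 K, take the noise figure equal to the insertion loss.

3.75 dB

Convert to linear (a loss of L dB is a gain of −L dB): F_i = 10^(NF_i/10), G_i = 10^(G_i,dB/10)
  Stage 1: F_1 = 10^(3.31/10) = 2.143, G_1 = 10^(11.3/10) = 13.49
  Stage 2: F_2 = 10^(2.70/10) = 1.862, G_2 = 10^(−2.70/10) = 0.5370
  Stage 3: F_3 = 10^(3.38/10) = 2.178, G_3 = 10^(−3.38/10) = 0.4592
Friis cascade:
  F = 2.143 + (1.862 − 1)/13.49 + (2.178 − 1)/7.244 = 2.369
NF = 10 log₁₀(2.369) = 3.75 dB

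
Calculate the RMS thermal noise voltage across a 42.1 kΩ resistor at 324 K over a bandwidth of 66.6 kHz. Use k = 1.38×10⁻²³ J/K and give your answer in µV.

V_n = √(4kTRB)
4kTRB = 4 × 1.38×10⁻²³ × 324 × 4.21×10⁴ × 6.66×10⁴ = 5.01×10⁻¹¹ V²
V_n = √(5.01×10⁻¹¹) = 7.08×10⁻⁶ V = 7.08 µV

7.08 µV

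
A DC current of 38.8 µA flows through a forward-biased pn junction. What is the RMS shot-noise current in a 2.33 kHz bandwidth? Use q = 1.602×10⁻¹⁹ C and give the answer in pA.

170 pA

I_n = √(2qI·B)
2qI·B = 2 × 1.602×10⁻¹⁹ × 3.88×10⁻⁵ × 2.33×10³ = 2.90×10⁻²⁰ A²
I_n = √(2.90×10⁻²⁰) = 1.70×10⁻¹⁰ A = 170 pA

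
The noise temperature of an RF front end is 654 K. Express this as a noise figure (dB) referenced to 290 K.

F = 1 + T_e/T₀ = 1 + 654/290 = 3.25517
NF = 10 log₁₀(3.25517) = 5.13 dB

5.13 dB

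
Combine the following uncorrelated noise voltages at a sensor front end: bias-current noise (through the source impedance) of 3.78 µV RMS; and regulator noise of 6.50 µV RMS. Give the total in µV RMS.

Uncorrelated sources add in power (mean-square): V_tot = √(ΣV_i²)
V_tot = √[(3.78×10⁻⁶)² + (6.50×10⁻⁶)²] = 7.52×10⁻⁶ V = 7.52 µV

7.52 µV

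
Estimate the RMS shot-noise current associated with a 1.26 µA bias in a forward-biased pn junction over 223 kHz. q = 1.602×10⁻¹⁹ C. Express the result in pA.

300 pA

I_n = √(2qI·B)
2qI·B = 2 × 1.602×10⁻¹⁹ × 1.26×10⁻⁶ × 2.23×10⁵ = 9.00×10⁻²⁰ A²
I_n = √(9.00×10⁻²⁰) = 3.00×10⁻¹⁰ A = 300 pA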